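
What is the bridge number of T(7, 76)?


The bridge number of T(p,q) is min(p,q).
min(7, 76) = 7

7


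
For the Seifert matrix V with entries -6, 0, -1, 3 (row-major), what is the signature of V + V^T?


Step 1: V + V^T = [[-12, -1], [-1, 6]]
Step 2: trace = -6, det = -73
Step 3: Discriminant = (-6)^2 - 4*(-73) = 328
Step 4: Eigenvalues: 6.05539, -12.0554
Step 5: Signature = (# positive eigenvalues) - (# negative eigenvalues) = 0

0


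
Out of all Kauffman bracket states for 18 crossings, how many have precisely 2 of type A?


We choose which 2 of 18 crossings get A-smoothings.
C(18, 2) = 18! / (2! * 16!)
= 153

153


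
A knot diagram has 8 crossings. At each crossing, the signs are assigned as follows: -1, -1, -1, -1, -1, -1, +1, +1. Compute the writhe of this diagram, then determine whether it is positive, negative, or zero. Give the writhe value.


Step 1: Count positive crossings (+1).
Positive crossings: 2
Step 2: Count negative crossings (-1).
Negative crossings: 6
Step 3: Writhe = (positive) - (negative)
w = 2 - 6 = -4
Step 4: |w| = 4, and w is negative

-4


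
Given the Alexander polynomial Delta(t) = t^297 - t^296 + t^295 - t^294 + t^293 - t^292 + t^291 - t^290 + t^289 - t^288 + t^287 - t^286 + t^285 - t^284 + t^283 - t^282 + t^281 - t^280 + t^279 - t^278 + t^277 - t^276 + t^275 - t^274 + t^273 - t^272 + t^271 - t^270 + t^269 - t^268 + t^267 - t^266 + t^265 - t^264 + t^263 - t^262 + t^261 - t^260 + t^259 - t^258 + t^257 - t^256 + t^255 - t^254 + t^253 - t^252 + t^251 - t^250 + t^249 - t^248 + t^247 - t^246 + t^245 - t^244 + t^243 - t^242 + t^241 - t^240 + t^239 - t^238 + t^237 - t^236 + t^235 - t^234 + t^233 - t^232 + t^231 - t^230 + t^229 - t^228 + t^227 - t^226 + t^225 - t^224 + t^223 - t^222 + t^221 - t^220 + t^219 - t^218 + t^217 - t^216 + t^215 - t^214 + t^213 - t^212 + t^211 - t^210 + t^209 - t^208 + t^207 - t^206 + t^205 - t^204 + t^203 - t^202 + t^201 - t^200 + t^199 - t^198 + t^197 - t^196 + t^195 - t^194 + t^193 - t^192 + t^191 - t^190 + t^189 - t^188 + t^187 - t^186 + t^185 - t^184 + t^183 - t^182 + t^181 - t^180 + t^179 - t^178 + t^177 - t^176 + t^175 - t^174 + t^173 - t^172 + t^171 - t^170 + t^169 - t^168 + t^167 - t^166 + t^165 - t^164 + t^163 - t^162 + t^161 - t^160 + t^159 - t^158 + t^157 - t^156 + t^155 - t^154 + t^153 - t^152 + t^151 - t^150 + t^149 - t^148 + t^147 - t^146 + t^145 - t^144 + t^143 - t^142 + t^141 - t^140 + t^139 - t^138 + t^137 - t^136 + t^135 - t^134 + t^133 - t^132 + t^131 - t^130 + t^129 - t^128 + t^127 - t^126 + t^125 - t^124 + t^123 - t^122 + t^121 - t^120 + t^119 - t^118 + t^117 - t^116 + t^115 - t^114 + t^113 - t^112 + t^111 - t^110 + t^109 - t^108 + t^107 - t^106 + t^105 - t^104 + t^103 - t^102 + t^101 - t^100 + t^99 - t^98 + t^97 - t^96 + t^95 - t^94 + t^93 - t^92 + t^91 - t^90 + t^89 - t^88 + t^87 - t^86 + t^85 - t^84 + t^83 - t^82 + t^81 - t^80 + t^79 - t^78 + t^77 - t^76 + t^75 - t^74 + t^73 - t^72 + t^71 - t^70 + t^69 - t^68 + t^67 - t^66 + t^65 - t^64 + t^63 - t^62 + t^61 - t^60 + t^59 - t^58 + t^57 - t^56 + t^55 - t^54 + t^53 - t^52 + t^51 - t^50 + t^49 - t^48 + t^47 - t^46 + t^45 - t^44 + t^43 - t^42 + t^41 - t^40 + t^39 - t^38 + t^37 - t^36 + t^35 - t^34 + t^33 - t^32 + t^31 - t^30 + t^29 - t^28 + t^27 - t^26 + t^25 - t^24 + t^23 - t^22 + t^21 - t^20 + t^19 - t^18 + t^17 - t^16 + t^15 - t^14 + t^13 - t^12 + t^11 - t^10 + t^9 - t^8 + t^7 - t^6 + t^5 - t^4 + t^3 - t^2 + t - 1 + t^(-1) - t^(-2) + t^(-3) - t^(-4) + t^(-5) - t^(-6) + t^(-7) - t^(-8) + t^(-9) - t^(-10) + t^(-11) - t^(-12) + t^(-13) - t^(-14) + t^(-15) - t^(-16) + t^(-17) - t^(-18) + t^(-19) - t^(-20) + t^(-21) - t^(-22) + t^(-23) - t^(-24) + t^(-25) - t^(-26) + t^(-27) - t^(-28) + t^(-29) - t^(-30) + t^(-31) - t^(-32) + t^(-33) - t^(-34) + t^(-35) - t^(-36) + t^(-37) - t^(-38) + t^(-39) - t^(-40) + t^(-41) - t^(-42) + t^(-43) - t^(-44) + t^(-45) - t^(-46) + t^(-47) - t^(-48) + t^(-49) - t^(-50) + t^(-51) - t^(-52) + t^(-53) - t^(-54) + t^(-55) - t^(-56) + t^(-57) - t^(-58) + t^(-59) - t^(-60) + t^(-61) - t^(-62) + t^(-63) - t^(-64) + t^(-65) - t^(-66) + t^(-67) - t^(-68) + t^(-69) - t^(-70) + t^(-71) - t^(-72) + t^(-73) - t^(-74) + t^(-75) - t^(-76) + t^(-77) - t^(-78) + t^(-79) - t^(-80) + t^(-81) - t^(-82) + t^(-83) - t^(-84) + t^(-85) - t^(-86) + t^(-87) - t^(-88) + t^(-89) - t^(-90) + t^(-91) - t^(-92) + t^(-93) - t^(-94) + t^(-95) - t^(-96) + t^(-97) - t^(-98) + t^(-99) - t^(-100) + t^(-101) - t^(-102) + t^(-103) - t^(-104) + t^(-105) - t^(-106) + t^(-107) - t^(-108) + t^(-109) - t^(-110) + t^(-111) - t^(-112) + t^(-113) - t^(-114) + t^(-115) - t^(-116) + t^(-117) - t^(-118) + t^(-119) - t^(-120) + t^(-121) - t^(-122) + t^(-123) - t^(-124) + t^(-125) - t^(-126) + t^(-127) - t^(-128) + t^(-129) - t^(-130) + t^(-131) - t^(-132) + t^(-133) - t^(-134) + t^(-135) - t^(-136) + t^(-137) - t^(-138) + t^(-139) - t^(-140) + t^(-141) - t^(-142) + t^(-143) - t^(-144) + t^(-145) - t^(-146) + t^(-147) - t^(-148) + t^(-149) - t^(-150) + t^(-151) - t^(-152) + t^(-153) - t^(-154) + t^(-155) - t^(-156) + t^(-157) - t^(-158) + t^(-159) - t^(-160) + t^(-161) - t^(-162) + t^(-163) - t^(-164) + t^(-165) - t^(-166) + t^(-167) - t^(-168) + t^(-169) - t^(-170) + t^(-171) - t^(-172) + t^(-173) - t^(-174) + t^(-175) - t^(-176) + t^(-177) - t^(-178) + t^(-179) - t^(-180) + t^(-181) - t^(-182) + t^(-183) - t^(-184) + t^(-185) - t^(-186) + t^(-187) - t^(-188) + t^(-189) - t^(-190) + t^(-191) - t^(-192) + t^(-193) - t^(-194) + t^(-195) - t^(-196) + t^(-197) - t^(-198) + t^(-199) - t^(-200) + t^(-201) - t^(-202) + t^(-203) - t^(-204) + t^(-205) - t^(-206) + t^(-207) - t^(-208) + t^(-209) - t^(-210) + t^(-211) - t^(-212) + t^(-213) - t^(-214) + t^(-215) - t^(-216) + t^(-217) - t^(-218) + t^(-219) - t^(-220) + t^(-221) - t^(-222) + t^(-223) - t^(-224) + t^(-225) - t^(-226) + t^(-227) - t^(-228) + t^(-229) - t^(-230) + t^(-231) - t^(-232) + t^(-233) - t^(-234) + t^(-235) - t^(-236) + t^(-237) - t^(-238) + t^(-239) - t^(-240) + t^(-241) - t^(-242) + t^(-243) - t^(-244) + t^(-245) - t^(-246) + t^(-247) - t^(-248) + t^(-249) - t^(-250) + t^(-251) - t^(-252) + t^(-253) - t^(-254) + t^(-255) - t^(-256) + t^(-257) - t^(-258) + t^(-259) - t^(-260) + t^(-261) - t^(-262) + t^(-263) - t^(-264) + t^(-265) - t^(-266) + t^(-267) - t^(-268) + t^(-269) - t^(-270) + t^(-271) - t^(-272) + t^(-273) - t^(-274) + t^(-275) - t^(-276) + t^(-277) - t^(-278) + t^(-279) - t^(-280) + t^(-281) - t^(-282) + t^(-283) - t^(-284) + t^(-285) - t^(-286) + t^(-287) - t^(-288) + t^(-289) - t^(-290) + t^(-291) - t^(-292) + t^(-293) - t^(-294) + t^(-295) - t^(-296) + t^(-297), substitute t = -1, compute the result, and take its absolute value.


Step 1: The polynomial has 595 terms with alternating signs, exponents from 297 down to -297.
Step 2: Substitute t = -1. The i-th term has coefficient (-1)^i and exponent (m-i),
  so its value is (-1)^i * (-1)^(m-i) = (-1)^m = -1 for every i.
Step 3: All 595 terms equal -1, so Delta(-1) = 595 * (-1) = -595
Step 4: |Delta(-1)| = 595

595


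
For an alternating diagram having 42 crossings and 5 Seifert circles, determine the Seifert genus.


For alternating knots, g = (c - s + 1)/2.
= (42 - 5 + 1)/2
= 38/2 = 19

19


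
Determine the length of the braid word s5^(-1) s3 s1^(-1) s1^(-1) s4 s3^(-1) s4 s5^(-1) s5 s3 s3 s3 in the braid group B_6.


The word length counts the number of generators (including inverses).
Listing each generator: s5^(-1), s3, s1^(-1), s1^(-1), s4, s3^(-1), s4, s5^(-1), s5, s3, s3, s3
There are 12 generators in this braid word.

12


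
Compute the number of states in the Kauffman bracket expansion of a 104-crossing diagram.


Each crossing contributes 2 choices (A-smoothing or B-smoothing).
Total states = 2^104 = 20282409603651670423947251286016

20282409603651670423947251286016


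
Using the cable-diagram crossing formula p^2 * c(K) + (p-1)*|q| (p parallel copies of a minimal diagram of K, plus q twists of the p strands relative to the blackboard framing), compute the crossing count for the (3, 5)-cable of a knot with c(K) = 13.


Step 1: Each of the c(K) crossings of the companion diagram becomes p*p = p^2 crossings among the p parallel strands, and each of the |q| twists s_1 s_2 ... s_(p-1) adds (p-1) crossings.
  Crossings = p^2 * c(K) + (p-1)*|q|
Step 2: = 3^2 * 13 + (3-1)*5
Step 3: = 9*13 + 2*5
Step 4: = 117 + 10 = 127

127


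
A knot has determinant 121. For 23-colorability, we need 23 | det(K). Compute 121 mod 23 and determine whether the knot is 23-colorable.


Step 1: A knot is p-colorable if and only if p divides its determinant.
Step 2: Compute 121 mod 23.
121 = 5 * 23 + 6
Step 3: 121 mod 23 = 6
Step 4: The knot is 23-colorable: no

6


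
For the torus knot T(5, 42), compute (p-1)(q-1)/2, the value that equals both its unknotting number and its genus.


For a torus knot T(p,q), both the unknotting number and genus equal (p-1)(q-1)/2.
= (5-1)(42-1)/2
= 4*41/2
= 164/2 = 82

82


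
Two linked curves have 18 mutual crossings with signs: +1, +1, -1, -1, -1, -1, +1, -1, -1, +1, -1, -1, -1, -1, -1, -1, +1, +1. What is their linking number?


Step 1: Count positive crossings: 6
Step 2: Count negative crossings: 12
Step 3: Sum of signs = 6 - 12 = -6
Step 4: Linking number = sum/2 = -6/2 = -3

-3


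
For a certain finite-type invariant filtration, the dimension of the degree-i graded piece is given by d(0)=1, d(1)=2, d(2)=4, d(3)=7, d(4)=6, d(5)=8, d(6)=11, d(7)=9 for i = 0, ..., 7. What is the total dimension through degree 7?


Total dimension = d(0) + d(1) + ... + d(7)
= 1 + 2 + 4 + 7 + 6 + 8 + 11 + 9
= 48

48


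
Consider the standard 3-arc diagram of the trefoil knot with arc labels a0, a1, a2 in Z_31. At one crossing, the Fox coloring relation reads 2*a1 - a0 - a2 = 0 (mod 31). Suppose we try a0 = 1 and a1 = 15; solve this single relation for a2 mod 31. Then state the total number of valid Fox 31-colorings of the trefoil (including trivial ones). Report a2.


Step 1: Apply the given crossing relation 2*a1 - a0 - a2 = 0 (mod 31).
  a2 = 2*a1 - a0 mod 31
  a2 = 2*15 - 1 mod 31
  a2 = 30 - 1 mod 31
  a2 = 29 mod 31 = 29
Step 2: The trefoil has determinant 3.
  Number of Fox p-colorings (p prime) is p^2 if p = 3, else p.
  Since 31 does not divide 3, only trivial (constant) colorings exist.
  (So the trial a0 = 1, a1 = 15 with a0 != a1 does NOT extend to a valid coloring of the whole trefoil: the other two crossing relations require 3*(a1 - a0) = 0 (mod 31), which fails.)
  Total colorings = 31
Step 3: a2 = 29, total Fox 31-colorings = 31

29


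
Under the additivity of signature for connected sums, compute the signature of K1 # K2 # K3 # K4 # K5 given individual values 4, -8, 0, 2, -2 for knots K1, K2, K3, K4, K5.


The signature is additive under connected sum.
signature(K1 # K2 # K3 # K4 # K5) = (4) + (-8) + (0) + (2) + (-2)
= -4

-4


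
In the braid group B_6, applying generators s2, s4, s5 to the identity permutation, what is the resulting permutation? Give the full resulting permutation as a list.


Starting with identity [1, 2, 3, 4, 5, 6].
Apply generators in sequence:
  After s2: [1, 3, 2, 4, 5, 6]
  After s4: [1, 3, 2, 5, 4, 6]
  After s5: [1, 3, 2, 5, 6, 4]
Final permutation: [1, 3, 2, 5, 6, 4]

[1, 3, 2, 5, 6, 4]


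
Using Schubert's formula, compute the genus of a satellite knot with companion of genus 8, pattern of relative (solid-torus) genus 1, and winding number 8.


Schubert: g(satellite) = g_rel(pattern) + |winding| * g(companion),
where g_rel(pattern) is the genus of the pattern relative to the solid torus.
= 1 + 8 * 8
= 1 + 64 = 65

65


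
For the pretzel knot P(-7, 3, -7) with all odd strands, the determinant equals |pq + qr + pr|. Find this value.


Step 1: Compute pq + qr + pr.
pq = (-7)*3 = -21
qr = 3*(-7) = -21
pr = (-7)*(-7) = 49
pq + qr + pr = -21 + (-21) + 49 = 7
Step 2: Take absolute value.
det(P(-7,3,-7)) = |7| = 7

7


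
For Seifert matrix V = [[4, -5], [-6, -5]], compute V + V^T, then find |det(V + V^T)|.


Step 1: Form V + V^T where V = [[4, -5], [-6, -5]]
  V^T = [[4, -6], [-5, -5]]
  V + V^T = [[8, -11], [-11, -10]]
Step 2: det(V + V^T) = 8*(-10) - (-11)*(-11)
  = -80 - 121 = -201
Step 3: Knot determinant = |det(V + V^T)| = |-201| = 201

201


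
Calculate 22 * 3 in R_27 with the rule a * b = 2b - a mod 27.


22 * 3 = 2*3 - 22 mod 27
= 6 - 22 mod 27
= -16 mod 27 = 11

11


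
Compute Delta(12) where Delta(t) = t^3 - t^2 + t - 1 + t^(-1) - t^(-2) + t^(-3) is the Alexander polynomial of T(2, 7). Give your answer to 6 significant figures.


Substituting t = 12 into Delta(t) = t^3 - t^2 + t - 1 + t^(-1) - t^(-2) + t^(-3):
Term values: (1728) + (-144) + (12) + (-1) + (0.0833333) + (-0.00694444) + (0.000578704)
Sum = 1595.076968
Rounded to 6 significant figures: 1595.08

1595.08


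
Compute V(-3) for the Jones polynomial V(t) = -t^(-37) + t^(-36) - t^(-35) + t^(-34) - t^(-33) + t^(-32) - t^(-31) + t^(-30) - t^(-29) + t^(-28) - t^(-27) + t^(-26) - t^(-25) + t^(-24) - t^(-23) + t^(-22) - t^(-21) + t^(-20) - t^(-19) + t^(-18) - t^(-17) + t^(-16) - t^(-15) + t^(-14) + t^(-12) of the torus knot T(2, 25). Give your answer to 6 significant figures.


Substituting t = -3 into V(t) = -t^(-37) + t^(-36) - t^(-35) + t^(-34) - t^(-33) + t^(-32) - t^(-31) + t^(-30) - t^(-29) + t^(-28) - t^(-27) + t^(-26) - t^(-25) + t^(-24) - t^(-23) + t^(-22) - t^(-21) + t^(-20) - t^(-19) + t^(-18) - t^(-17) + t^(-16) - t^(-15) + t^(-14) + t^(-12):
  (-)t^(-37) = 2.22082e-18
  (+)t^(-36) = 6.66246e-18
  (-)t^(-35) = 1.99874e-17
  (+)t^(-34) = 5.99622e-17
  (-)t^(-33) = 1.79887e-16
  (+)t^(-32) = 5.3966e-16
  (-)t^(-31) = 1.61898e-15
  (+)t^(-30) = 4.85694e-15
  (-)t^(-29) = 1.45708e-14
  (+)t^(-28) = 4.37124e-14
  (-)t^(-27) = 1.31137e-13
  (+)t^(-26) = 3.93412e-13
  (-)t^(-25) = 1.18024e-12
  (+)t^(-24) = 3.54071e-12
  (-)t^(-23) = 1.06221e-11
  (+)t^(-22) = 3.18664e-11
  (-)t^(-21) = 9.55991e-11
  (+)t^(-20) = 2.86797e-10
  (-)t^(-19) = 8.60392e-10
  (+)t^(-18) = 2.58117e-09
  (-)t^(-17) = 7.74352e-09
  (+)t^(-16) = 2.32306e-08
  (-)t^(-15) = 6.96917e-08
  (+)t^(-14) = 2.09075e-07
  (+)t^(-12) = 1.88168e-06
Sum = (2.22082e-18) + (6.66246e-18) + (1.99874e-17) + (5.99622e-17) + (1.79887e-16) + (5.3966e-16) + (1.61898e-15) + (4.85694e-15) + (1.45708e-14) + (4.37124e-14) + (1.31137e-13) + (3.93412e-13) + (1.18024e-12) + (3.54071e-12) + (1.06221e-11) + (3.18664e-11) + (9.55991e-11) + (2.86797e-10) + (8.60392e-10) + (2.58117e-09) + (7.74352e-09) + (2.32306e-08) + (6.96917e-08) + (2.09075e-07) + (1.88168e-06)
= 2.19528916e-06
Rounded to 6 significant figures: 2.19529e-06

2.19529e-06


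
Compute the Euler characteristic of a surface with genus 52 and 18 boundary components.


chi = 2 - 2g - b
= 2 - 2*52 - 18
= 2 - 104 - 18 = -120

-120


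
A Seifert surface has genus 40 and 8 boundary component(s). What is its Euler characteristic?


chi = 2 - 2g - b
= 2 - 2*40 - 8
= 2 - 80 - 8 = -86

-86


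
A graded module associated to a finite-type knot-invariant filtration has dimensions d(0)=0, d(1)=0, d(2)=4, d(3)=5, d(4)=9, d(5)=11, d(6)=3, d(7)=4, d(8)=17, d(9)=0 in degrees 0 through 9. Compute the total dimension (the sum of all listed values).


Total dimension = d(0) + d(1) + ... + d(9)
= 0 + 0 + 4 + 5 + 9 + 11 + 3 + 4 + 17 + 0
= 53

53


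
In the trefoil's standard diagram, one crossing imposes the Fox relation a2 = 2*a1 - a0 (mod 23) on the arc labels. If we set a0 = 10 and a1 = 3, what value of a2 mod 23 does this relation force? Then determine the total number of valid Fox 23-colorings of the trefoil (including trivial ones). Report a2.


Step 1: Apply the given crossing relation 2*a1 - a0 - a2 = 0 (mod 23).
  a2 = 2*a1 - a0 mod 23
  a2 = 2*3 - 10 mod 23
  a2 = 6 - 10 mod 23
  a2 = -4 mod 23 = 19
Step 2: The trefoil has determinant 3.
  Number of Fox p-colorings (p prime) is p^2 if p = 3, else p.
  Since 23 does not divide 3, only trivial (constant) colorings exist.
  (So the trial a0 = 10, a1 = 3 with a0 != a1 does NOT extend to a valid coloring of the whole trefoil: the other two crossing relations require 3*(a1 - a0) = 0 (mod 23), which fails.)
  Total colorings = 23
Step 3: a2 = 19, total Fox 23-colorings = 23

19


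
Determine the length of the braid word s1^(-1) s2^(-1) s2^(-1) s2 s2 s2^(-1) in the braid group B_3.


The word length counts the number of generators (including inverses).
Listing each generator: s1^(-1), s2^(-1), s2^(-1), s2, s2, s2^(-1)
There are 6 generators in this braid word.

6


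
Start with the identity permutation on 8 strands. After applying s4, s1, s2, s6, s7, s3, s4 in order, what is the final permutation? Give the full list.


Starting with identity [1, 2, 3, 4, 5, 6, 7, 8].
Apply generators in sequence:
  After s4: [1, 2, 3, 5, 4, 6, 7, 8]
  After s1: [2, 1, 3, 5, 4, 6, 7, 8]
  After s2: [2, 3, 1, 5, 4, 6, 7, 8]
  After s6: [2, 3, 1, 5, 4, 7, 6, 8]
  After s7: [2, 3, 1, 5, 4, 7, 8, 6]
  After s3: [2, 3, 5, 1, 4, 7, 8, 6]
  After s4: [2, 3, 5, 4, 1, 7, 8, 6]
Final permutation: [2, 3, 5, 4, 1, 7, 8, 6]

[2, 3, 5, 4, 1, 7, 8, 6]


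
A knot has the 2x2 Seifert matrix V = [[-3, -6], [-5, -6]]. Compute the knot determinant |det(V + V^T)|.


Step 1: Form V + V^T where V = [[-3, -6], [-5, -6]]
  V^T = [[-3, -5], [-6, -6]]
  V + V^T = [[-6, -11], [-11, -12]]
Step 2: det(V + V^T) = (-6)*(-12) - (-11)*(-11)
  = 72 - 121 = -49
Step 3: Knot determinant = |det(V + V^T)| = |-49| = 49

49


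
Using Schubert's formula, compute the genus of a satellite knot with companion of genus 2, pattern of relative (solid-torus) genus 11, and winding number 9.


Schubert: g(satellite) = g_rel(pattern) + |winding| * g(companion),
where g_rel(pattern) is the genus of the pattern relative to the solid torus.
= 11 + 9 * 2
= 11 + 18 = 29

29


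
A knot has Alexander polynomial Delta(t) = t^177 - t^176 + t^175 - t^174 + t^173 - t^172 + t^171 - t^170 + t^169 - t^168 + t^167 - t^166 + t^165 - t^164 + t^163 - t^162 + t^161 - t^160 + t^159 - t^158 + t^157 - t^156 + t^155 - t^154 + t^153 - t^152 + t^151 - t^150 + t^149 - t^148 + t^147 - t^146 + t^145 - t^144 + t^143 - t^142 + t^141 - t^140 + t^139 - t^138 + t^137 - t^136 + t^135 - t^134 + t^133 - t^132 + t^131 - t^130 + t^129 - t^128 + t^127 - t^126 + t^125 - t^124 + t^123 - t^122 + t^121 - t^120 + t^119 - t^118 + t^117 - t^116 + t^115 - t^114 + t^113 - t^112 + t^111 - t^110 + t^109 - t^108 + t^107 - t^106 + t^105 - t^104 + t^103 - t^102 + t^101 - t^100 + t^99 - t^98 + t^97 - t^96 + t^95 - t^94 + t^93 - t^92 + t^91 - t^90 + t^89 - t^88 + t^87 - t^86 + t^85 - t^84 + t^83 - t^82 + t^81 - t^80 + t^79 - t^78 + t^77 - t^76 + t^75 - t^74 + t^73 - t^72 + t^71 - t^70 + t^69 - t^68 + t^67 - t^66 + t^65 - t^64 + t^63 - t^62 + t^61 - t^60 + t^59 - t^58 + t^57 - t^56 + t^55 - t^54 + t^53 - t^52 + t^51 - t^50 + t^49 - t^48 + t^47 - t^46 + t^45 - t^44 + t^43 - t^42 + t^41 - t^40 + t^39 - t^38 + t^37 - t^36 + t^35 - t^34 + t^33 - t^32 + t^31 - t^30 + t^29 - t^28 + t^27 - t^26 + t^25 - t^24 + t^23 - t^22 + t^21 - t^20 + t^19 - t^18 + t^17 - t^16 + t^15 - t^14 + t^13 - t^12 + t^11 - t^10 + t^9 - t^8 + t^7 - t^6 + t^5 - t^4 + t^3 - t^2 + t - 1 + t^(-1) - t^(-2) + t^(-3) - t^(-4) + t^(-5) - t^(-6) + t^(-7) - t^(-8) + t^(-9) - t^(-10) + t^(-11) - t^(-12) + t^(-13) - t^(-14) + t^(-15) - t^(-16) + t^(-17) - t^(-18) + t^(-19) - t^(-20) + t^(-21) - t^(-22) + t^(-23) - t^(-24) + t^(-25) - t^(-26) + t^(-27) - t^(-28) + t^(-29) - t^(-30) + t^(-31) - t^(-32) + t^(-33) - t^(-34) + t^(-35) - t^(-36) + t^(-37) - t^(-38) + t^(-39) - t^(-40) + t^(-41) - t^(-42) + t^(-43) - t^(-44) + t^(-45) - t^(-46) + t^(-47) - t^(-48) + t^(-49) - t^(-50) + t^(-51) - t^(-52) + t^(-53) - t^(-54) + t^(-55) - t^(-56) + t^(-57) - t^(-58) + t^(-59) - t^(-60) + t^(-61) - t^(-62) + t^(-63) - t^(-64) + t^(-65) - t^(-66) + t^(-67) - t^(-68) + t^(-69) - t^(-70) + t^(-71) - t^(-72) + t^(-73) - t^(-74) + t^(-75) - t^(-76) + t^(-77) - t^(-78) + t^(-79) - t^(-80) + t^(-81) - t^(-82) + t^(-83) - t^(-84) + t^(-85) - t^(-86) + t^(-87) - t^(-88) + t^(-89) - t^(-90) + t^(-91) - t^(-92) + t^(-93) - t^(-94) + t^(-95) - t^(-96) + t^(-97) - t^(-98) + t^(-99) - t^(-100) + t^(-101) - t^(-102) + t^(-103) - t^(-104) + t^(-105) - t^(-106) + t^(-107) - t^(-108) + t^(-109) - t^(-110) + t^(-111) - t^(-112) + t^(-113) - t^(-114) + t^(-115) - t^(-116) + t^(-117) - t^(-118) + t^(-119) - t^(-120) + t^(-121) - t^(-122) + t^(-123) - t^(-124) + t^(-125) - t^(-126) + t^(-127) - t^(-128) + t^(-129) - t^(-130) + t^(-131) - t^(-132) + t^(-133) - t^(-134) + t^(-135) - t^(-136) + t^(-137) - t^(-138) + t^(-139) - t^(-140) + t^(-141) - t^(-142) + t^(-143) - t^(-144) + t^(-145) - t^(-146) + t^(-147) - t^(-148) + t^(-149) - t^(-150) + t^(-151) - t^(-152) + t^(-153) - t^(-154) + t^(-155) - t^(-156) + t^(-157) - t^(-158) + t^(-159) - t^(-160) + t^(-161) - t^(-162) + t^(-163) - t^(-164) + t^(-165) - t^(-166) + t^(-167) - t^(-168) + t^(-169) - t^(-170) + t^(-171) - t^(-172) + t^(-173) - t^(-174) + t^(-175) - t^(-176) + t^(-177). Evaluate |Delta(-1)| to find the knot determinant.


Step 1: The polynomial has 355 terms with alternating signs, exponents from 177 down to -177.
Step 2: Substitute t = -1. The i-th term has coefficient (-1)^i and exponent (m-i),
  so its value is (-1)^i * (-1)^(m-i) = (-1)^m = -1 for every i.
Step 3: All 355 terms equal -1, so Delta(-1) = 355 * (-1) = -355
Step 4: |Delta(-1)| = 355

355


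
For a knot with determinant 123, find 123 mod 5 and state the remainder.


Step 1: A knot is p-colorable if and only if p divides its determinant.
Step 2: Compute 123 mod 5.
123 = 24 * 5 + 3
Step 3: 123 mod 5 = 3
Step 4: The knot is 5-colorable: no

3


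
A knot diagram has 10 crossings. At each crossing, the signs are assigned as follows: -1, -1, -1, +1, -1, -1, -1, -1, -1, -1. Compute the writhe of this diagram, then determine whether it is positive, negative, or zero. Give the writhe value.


Step 1: Count positive crossings (+1).
Positive crossings: 1
Step 2: Count negative crossings (-1).
Negative crossings: 9
Step 3: Writhe = (positive) - (negative)
w = 1 - 9 = -8
Step 4: |w| = 8, and w is negative

-8


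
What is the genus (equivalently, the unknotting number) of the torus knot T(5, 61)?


For a torus knot T(p,q), both the unknotting number and genus equal (p-1)(q-1)/2.
= (5-1)(61-1)/2
= 4*60/2
= 240/2 = 120

120


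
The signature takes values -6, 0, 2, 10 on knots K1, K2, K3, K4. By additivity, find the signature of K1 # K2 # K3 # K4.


The signature is additive under connected sum.
signature(K1 # K2 # K3 # K4) = (-6) + (0) + (2) + (10)
= 6

6


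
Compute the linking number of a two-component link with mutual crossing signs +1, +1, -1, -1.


Step 1: Count positive crossings: 2
Step 2: Count negative crossings: 2
Step 3: Sum of signs = 2 - 2 = 0
Step 4: Linking number = sum/2 = 0/2 = 0

0


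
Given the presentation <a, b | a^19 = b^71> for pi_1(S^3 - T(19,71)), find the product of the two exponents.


The relation is a^19 = b^71.
Product of exponents = 19 * 71
= 1349

1349


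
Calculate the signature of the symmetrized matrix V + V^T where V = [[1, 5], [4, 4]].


Step 1: V + V^T = [[2, 9], [9, 8]]
Step 2: trace = 10, det = -65
Step 3: Discriminant = 10^2 - 4*(-65) = 360
Step 4: Eigenvalues: 14.4868, -4.48683
Step 5: Signature = (# positive eigenvalues) - (# negative eigenvalues) = 0

0


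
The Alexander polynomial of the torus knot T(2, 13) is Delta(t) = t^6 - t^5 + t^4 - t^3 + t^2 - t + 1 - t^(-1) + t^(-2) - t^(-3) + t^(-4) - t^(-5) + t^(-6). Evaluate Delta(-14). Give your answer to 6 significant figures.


Substituting t = -14 into Delta(t) = t^6 - t^5 + t^4 - t^3 + t^2 - t + 1 - t^(-1) + t^(-2) - t^(-3) + t^(-4) - t^(-5) + t^(-6):
Term values: (7529536) + (537824) + (38416) + (2744) + (196) + (14) + (1) + (0.0714286) + (0.00510204) + (0.000364431) + (2.60308e-05) + (1.85934e-06) + (1.3281e-07)
Sum = 8108731.077
Rounded to 6 significant figures: 8.10873e+06

8.10873e+06


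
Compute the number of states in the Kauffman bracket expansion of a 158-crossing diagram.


Each crossing contributes 2 choices (A-smoothing or B-smoothing).
Total states = 2^158 = 365375409332725729550921208179070754913983135744

365375409332725729550921208179070754913983135744


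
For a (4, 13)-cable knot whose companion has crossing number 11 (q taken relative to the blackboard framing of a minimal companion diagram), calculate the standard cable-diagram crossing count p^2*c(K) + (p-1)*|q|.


Step 1: Each of the c(K) crossings of the companion diagram becomes p*p = p^2 crossings among the p parallel strands, and each of the |q| twists s_1 s_2 ... s_(p-1) adds (p-1) crossings.
  Crossings = p^2 * c(K) + (p-1)*|q|
Step 2: = 4^2 * 11 + (4-1)*13
Step 3: = 16*11 + 3*13
Step 4: = 176 + 39 = 215

215


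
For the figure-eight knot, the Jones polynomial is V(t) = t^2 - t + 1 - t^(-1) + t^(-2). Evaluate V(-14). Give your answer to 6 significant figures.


Substituting t = -14 into V(t) = t^2 - t + 1 - t^(-1) + t^(-2):
  (+)t^(2) = 196
  (-)t^(1) = 14
  (+)t^(0) = 1
  (-)t^(-1) = 0.0714286
  (+)t^(-2) = 0.00510204
Sum = (196) + (14) + (1) + (0.0714286) + (0.00510204)
= 211.0765306
Rounded to 6 significant figures: 211.077

211.077


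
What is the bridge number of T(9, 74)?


The bridge number of T(p,q) is min(p,q).
min(9, 74) = 9

9


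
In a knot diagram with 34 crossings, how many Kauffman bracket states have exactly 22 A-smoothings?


We choose which 22 of 34 crossings get A-smoothings.
C(34, 22) = 34! / (22! * 12!)
= 548354040

548354040


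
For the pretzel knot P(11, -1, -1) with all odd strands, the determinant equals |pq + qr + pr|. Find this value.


Step 1: Compute pq + qr + pr.
pq = 11*(-1) = -11
qr = (-1)*(-1) = 1
pr = 11*(-1) = -11
pq + qr + pr = -11 + 1 + (-11) = -21
Step 2: Take absolute value.
det(P(11,-1,-1)) = |-21| = 21

21


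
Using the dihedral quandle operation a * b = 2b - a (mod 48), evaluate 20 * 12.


20 * 12 = 2*12 - 20 mod 48
= 24 - 20 mod 48
= 4 mod 48 = 4

4


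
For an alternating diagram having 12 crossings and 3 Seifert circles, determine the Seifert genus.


For alternating knots, g = (c - s + 1)/2.
= (12 - 3 + 1)/2
= 10/2 = 5

5


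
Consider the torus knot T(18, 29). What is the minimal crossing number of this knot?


For a torus knot T(p, q) with gcd(p,q)=1,
the crossing number is min(p*(q-1), q*(p-1)).
p*(q-1) = 18*28 = 504
q*(p-1) = 29*17 = 493
min(504, 493) = 493

493


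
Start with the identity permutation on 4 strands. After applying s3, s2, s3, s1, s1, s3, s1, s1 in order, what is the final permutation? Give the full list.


Starting with identity [1, 2, 3, 4].
Apply generators in sequence:
  After s3: [1, 2, 4, 3]
  After s2: [1, 4, 2, 3]
  After s3: [1, 4, 3, 2]
  After s1: [4, 1, 3, 2]
  After s1: [1, 4, 3, 2]
  After s3: [1, 4, 2, 3]
  After s1: [4, 1, 2, 3]
  After s1: [1, 4, 2, 3]
Final permutation: [1, 4, 2, 3]

[1, 4, 2, 3]


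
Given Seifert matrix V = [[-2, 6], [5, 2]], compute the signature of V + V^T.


Step 1: V + V^T = [[-4, 11], [11, 4]]
Step 2: trace = 0, det = -137
Step 3: Discriminant = 0^2 - 4*(-137) = 548
Step 4: Eigenvalues: 11.7047, -11.7047
Step 5: Signature = (# positive eigenvalues) - (# negative eigenvalues) = 0

0


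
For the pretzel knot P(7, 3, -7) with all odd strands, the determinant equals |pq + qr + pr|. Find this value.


Step 1: Compute pq + qr + pr.
pq = 7*3 = 21
qr = 3*(-7) = -21
pr = 7*(-7) = -49
pq + qr + pr = 21 + (-21) + (-49) = -49
Step 2: Take absolute value.
det(P(7,3,-7)) = |-49| = 49

49


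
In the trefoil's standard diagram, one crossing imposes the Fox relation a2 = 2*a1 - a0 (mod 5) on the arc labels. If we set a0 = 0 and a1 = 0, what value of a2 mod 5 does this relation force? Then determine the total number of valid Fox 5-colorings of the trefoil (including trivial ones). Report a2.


Step 1: Apply the given crossing relation 2*a1 - a0 - a2 = 0 (mod 5).
  a2 = 2*a1 - a0 mod 5
  a2 = 2*0 - 0 mod 5
  a2 = 0 - 0 mod 5
  a2 = 0 mod 5 = 0
Step 2: The trefoil has determinant 3.
  Number of Fox p-colorings (p prime) is p^2 if p = 3, else p.
  Since 5 does not divide 3, only trivial (constant) colorings exist.
  (Here a0 = a1 = a2 = 0, the constant coloring, which is valid.)
  Total colorings = 5
Step 3: a2 = 0, total Fox 5-colorings = 5

0


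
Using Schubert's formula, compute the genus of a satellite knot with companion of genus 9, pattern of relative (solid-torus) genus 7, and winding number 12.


Schubert: g(satellite) = g_rel(pattern) + |winding| * g(companion),
where g_rel(pattern) is the genus of the pattern relative to the solid torus.
= 7 + 12 * 9
= 7 + 108 = 115

115


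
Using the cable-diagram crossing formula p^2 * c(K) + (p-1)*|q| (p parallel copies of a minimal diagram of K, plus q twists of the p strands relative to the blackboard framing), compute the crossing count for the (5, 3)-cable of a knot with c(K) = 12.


Step 1: Each of the c(K) crossings of the companion diagram becomes p*p = p^2 crossings among the p parallel strands, and each of the |q| twists s_1 s_2 ... s_(p-1) adds (p-1) crossings.
  Crossings = p^2 * c(K) + (p-1)*|q|
Step 2: = 5^2 * 12 + (5-1)*3
Step 3: = 25*12 + 4*3
Step 4: = 300 + 12 = 312

312


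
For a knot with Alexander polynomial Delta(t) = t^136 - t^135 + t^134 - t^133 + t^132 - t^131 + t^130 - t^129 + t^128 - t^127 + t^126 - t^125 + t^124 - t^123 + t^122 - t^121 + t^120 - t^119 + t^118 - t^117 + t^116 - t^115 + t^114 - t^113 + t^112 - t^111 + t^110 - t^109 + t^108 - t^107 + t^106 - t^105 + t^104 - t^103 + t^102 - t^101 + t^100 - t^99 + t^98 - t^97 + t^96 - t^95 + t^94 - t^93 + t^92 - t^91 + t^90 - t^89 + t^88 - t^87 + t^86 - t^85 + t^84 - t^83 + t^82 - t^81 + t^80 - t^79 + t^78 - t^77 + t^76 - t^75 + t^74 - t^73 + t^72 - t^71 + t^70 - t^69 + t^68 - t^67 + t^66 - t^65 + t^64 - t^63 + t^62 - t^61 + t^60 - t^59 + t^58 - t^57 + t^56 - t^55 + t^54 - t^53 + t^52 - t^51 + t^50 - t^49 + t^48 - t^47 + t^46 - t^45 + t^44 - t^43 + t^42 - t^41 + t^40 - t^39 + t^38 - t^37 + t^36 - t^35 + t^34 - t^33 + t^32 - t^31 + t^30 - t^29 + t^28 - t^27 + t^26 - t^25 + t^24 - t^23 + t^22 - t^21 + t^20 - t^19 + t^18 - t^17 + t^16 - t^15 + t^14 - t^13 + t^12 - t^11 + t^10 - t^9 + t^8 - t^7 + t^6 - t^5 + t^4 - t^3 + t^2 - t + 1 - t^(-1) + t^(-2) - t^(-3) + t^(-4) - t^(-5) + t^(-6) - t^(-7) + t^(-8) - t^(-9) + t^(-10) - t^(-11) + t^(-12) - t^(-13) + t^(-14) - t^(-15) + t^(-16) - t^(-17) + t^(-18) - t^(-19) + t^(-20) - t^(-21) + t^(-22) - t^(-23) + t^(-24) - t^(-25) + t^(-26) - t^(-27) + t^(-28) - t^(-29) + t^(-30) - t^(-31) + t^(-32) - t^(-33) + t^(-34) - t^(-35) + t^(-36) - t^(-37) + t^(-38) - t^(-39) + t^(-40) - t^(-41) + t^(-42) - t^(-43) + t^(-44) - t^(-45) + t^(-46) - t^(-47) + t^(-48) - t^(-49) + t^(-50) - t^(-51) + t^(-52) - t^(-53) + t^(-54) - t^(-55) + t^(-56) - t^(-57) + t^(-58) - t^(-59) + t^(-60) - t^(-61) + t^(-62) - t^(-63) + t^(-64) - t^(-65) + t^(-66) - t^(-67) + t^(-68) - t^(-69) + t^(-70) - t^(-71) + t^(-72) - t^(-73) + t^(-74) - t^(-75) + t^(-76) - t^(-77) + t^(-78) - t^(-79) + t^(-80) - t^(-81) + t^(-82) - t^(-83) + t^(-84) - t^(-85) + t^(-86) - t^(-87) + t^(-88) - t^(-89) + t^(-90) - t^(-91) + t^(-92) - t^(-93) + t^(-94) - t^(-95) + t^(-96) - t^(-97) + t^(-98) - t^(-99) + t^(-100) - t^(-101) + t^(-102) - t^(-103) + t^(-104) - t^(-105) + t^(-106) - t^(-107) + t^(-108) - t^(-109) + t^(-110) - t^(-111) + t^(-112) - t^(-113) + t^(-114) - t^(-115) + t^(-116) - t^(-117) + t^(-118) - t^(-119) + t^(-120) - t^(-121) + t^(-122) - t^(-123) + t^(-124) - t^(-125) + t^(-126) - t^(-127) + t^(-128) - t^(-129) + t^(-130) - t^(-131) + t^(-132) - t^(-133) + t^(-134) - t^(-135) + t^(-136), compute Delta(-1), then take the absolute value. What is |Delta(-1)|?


Step 1: The polynomial has 273 terms with alternating signs, exponents from 136 down to -136.
Step 2: Substitute t = -1. The i-th term has coefficient (-1)^i and exponent (m-i),
  so its value is (-1)^i * (-1)^(m-i) = (-1)^m = 1 for every i.
Step 3: All 273 terms equal 1, so Delta(-1) = 273 * (1) = 273
Step 4: |Delta(-1)| = 273

273


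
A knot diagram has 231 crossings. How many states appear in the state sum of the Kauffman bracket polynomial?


Each crossing contributes 2 choices (A-smoothing or B-smoothing).
Total states = 2^231 = 3450873173395281893717377931138512726225554486085193277581262111899648

3450873173395281893717377931138512726225554486085193277581262111899648


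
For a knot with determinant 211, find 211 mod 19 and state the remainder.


Step 1: A knot is p-colorable if and only if p divides its determinant.
Step 2: Compute 211 mod 19.
211 = 11 * 19 + 2
Step 3: 211 mod 19 = 2
Step 4: The knot is 19-colorable: no

2


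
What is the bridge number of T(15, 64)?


The bridge number of T(p,q) is min(p,q).
min(15, 64) = 15

15


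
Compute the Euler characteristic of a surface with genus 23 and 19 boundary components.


chi = 2 - 2g - b
= 2 - 2*23 - 19
= 2 - 46 - 19 = -63

-63


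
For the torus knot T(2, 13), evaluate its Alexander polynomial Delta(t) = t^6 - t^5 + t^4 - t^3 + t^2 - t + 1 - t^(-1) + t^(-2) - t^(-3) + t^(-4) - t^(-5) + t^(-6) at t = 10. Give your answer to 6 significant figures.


Substituting t = 10 into Delta(t) = t^6 - t^5 + t^4 - t^3 + t^2 - t + 1 - t^(-1) + t^(-2) - t^(-3) + t^(-4) - t^(-5) + t^(-6):
Term values: (1000000) + (-100000) + (10000) + (-1000) + (100) + (-10) + (1) + (-0.1) + (0.01) + (-0.001) + (0.0001) + (-1e-05) + (1e-06)
Sum = 909090.9091
Rounded to 6 significant figures: 909091

909091


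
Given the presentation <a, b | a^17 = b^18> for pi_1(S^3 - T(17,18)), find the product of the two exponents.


The relation is a^17 = b^18.
Product of exponents = 17 * 18
= 306

306


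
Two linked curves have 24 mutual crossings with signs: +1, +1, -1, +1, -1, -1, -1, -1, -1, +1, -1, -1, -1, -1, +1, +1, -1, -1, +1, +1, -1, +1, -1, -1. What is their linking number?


Step 1: Count positive crossings: 9
Step 2: Count negative crossings: 15
Step 3: Sum of signs = 9 - 15 = -6
Step 4: Linking number = sum/2 = -6/2 = -3

-3


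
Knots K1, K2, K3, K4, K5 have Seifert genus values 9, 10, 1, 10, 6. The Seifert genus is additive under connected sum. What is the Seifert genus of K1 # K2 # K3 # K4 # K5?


The Seifert genus is additive under connected sum.
Seifert genus(K1 # K2 # K3 # K4 # K5) = (9) + (10) + (1) + (10) + (6)
= 36

36


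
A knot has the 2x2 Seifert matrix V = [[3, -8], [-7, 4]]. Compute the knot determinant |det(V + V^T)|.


Step 1: Form V + V^T where V = [[3, -8], [-7, 4]]
  V^T = [[3, -7], [-8, 4]]
  V + V^T = [[6, -15], [-15, 8]]
Step 2: det(V + V^T) = 6*8 - (-15)*(-15)
  = 48 - 225 = -177
Step 3: Knot determinant = |det(V + V^T)| = |-177| = 177

177


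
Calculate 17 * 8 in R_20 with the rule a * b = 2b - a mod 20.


17 * 8 = 2*8 - 17 mod 20
= 16 - 17 mod 20
= -1 mod 20 = 19

19


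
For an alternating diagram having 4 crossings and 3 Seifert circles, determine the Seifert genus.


For alternating knots, g = (c - s + 1)/2.
= (4 - 3 + 1)/2
= 2/2 = 1

1


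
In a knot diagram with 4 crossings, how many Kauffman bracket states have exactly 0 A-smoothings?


We choose which 0 of 4 crossings get A-smoothings.
C(4, 0) = 4! / (0! * 4!)
= 1

1


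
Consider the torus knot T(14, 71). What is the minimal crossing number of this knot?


For a torus knot T(p, q) with gcd(p,q)=1,
the crossing number is min(p*(q-1), q*(p-1)).
p*(q-1) = 14*70 = 980
q*(p-1) = 71*13 = 923
min(980, 923) = 923

923


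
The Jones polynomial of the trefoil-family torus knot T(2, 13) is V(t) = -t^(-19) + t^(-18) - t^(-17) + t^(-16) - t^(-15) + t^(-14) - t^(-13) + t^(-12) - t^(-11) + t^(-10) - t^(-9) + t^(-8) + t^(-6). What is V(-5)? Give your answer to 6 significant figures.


Substituting t = -5 into V(t) = -t^(-19) + t^(-18) - t^(-17) + t^(-16) - t^(-15) + t^(-14) - t^(-13) + t^(-12) - t^(-11) + t^(-10) - t^(-9) + t^(-8) + t^(-6):
  (-)t^(-19) = 5.24288e-14
  (+)t^(-18) = 2.62144e-13
  (-)t^(-17) = 1.31072e-12
  (+)t^(-16) = 6.5536e-12
  (-)t^(-15) = 3.2768e-11
  (+)t^(-14) = 1.6384e-10
  (-)t^(-13) = 8.192e-10
  (+)t^(-12) = 4.096e-09
  (-)t^(-11) = 2.048e-08
  (+)t^(-10) = 1.024e-07
  (-)t^(-9) = 5.12e-07
  (+)t^(-8) = 2.56e-06
  (+)t^(-6) = 6.4e-05
Sum = (5.24288e-14) + (2.62144e-13) + (1.31072e-12) + (6.5536e-12) + (3.2768e-11) + (1.6384e-10) + (8.192e-10) + (4.096e-09) + (2.048e-08) + (1.024e-07) + (5.12e-07) + (2.56e-06) + (6.4e-05)
= 6.719999999e-05
Rounded to 6 significant figures: 6.72e-05

6.72e-05


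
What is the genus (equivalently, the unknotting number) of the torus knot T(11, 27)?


For a torus knot T(p,q), both the unknotting number and genus equal (p-1)(q-1)/2.
= (11-1)(27-1)/2
= 10*26/2
= 260/2 = 130

130


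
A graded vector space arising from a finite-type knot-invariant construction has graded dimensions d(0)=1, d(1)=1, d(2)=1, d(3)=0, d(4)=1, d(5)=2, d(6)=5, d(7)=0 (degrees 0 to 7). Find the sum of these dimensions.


Total dimension = d(0) + d(1) + ... + d(7)
= 1 + 1 + 1 + 0 + 1 + 2 + 5 + 0
= 11

11


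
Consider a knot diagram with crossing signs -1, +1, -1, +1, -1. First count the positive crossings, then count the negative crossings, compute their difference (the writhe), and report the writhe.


Step 1: Count positive crossings (+1).
Positive crossings: 2
Step 2: Count negative crossings (-1).
Negative crossings: 3
Step 3: Writhe = (positive) - (negative)
w = 2 - 3 = -1
Step 4: |w| = 1, and w is negative

-1


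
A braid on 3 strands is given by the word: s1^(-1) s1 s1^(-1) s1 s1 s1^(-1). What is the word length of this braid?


The word length counts the number of generators (including inverses).
Listing each generator: s1^(-1), s1, s1^(-1), s1, s1, s1^(-1)
There are 6 generators in this braid word.

6


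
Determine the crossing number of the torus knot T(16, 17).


For a torus knot T(p, q) with gcd(p,q)=1,
the crossing number is min(p*(q-1), q*(p-1)).
p*(q-1) = 16*16 = 256
q*(p-1) = 17*15 = 255
min(256, 255) = 255

255


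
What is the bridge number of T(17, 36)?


The bridge number of T(p,q) is min(p,q).
min(17, 36) = 17

17


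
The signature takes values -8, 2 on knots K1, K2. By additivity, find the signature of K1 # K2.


The signature is additive under connected sum.
signature(K1 # K2) = (-8) + (2)
= -6

-6


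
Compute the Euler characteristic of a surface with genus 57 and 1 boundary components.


chi = 2 - 2g - b
= 2 - 2*57 - 1
= 2 - 114 - 1 = -113

-113


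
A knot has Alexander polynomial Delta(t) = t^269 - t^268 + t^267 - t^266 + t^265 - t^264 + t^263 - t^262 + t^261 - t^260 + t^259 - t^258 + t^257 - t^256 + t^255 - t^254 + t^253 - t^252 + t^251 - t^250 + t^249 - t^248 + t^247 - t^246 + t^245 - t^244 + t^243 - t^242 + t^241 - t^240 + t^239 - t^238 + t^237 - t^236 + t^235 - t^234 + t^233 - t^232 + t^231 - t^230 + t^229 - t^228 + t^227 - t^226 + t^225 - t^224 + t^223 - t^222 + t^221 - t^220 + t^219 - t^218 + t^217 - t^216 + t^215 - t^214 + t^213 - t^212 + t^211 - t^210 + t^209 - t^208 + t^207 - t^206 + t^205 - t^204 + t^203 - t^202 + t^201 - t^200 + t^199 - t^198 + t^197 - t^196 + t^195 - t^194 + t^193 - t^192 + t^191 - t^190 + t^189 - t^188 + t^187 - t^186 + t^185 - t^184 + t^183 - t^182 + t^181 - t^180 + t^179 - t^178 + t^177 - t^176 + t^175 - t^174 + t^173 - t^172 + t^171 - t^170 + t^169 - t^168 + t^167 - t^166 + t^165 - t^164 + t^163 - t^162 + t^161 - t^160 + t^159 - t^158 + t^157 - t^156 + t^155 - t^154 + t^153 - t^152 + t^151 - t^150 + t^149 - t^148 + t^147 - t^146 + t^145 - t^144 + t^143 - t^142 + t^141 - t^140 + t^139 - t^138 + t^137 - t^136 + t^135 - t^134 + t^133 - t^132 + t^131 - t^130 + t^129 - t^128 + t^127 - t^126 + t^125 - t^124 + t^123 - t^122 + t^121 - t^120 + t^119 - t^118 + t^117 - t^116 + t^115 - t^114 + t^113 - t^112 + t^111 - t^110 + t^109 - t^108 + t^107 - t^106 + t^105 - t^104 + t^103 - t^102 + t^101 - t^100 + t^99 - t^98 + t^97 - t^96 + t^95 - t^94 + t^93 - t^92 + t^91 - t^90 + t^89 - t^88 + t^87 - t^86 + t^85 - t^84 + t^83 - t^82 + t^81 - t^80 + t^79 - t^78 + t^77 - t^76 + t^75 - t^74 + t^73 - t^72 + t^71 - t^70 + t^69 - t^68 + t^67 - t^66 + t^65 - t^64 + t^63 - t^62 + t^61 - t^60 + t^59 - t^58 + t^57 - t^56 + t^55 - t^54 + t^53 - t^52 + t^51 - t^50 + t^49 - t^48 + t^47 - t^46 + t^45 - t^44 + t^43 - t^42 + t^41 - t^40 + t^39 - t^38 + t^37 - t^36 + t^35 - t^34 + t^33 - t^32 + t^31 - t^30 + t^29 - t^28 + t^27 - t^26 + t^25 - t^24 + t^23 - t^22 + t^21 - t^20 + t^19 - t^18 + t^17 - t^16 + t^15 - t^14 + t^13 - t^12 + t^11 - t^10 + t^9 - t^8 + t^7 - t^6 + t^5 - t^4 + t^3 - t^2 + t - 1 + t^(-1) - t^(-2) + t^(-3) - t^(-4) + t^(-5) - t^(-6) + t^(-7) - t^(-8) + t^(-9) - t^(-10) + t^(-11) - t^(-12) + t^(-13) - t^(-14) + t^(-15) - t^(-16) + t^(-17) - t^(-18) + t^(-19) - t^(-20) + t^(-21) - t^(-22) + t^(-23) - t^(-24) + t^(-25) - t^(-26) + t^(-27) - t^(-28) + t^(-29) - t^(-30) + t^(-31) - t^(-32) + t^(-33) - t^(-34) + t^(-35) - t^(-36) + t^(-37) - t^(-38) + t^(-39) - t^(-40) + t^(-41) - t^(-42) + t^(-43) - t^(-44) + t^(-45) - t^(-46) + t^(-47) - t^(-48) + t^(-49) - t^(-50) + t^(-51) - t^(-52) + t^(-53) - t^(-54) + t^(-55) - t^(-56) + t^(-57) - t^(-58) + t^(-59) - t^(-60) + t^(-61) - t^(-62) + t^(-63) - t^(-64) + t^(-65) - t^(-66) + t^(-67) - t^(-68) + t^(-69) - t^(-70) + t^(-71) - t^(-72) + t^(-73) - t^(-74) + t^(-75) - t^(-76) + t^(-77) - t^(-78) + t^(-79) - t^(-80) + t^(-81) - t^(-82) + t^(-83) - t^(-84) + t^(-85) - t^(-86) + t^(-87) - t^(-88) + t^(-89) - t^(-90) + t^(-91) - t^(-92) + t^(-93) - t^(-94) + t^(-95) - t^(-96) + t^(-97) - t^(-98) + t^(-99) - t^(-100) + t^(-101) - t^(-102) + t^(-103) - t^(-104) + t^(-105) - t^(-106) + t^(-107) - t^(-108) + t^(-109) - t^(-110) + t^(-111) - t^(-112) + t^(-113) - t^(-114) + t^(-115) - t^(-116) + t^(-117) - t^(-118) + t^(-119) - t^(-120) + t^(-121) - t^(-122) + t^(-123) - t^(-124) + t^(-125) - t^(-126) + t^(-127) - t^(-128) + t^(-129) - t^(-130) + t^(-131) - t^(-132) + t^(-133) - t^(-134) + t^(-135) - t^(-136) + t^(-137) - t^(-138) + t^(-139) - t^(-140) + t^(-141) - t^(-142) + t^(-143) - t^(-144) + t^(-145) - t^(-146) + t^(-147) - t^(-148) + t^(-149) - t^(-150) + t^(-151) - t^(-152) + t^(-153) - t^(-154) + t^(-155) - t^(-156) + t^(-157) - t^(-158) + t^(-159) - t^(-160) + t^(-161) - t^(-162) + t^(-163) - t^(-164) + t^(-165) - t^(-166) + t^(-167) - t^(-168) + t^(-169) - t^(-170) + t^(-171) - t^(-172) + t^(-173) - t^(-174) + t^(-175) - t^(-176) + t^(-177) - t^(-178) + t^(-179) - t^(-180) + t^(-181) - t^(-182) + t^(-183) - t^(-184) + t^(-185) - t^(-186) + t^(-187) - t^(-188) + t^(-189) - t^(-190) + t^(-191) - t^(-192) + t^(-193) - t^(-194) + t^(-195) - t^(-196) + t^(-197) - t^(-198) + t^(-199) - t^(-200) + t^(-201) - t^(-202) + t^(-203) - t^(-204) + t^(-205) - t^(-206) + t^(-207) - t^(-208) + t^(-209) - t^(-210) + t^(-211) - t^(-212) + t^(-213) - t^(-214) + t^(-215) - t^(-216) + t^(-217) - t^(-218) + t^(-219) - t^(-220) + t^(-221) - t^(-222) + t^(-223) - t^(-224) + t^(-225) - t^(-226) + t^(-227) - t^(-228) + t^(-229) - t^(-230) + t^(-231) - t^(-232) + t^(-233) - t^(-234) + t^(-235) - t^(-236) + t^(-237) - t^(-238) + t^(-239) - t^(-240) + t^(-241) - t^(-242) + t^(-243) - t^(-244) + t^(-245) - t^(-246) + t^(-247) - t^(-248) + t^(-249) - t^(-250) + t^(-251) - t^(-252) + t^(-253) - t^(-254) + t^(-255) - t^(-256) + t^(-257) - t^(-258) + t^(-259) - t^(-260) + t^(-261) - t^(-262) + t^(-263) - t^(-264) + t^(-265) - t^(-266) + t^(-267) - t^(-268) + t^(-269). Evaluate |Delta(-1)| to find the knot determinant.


Step 1: The polynomial has 539 terms with alternating signs, exponents from 269 down to -269.
Step 2: Substitute t = -1. The i-th term has coefficient (-1)^i and exponent (m-i),
  so its value is (-1)^i * (-1)^(m-i) = (-1)^m = -1 for every i.
Step 3: All 539 terms equal -1, so Delta(-1) = 539 * (-1) = -539
Step 4: |Delta(-1)| = 539

539
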